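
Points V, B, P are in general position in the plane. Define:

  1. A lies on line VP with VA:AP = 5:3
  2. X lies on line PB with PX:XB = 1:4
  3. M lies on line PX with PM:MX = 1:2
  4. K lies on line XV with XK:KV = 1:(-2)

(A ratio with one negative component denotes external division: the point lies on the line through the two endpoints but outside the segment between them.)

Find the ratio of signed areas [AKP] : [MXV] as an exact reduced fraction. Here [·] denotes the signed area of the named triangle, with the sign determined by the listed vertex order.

Assign V = (0, 0), B = (1, 0), P = (0, 1) — the answer is frame-independent, so this choice is without loss of generality.
1. A lies on line VP with VA:AP = 5:3 ⇒ A = (0, 5/8)
2. X lies on line PB with PX:XB = 1:4 ⇒ X = (1/5, 4/5)
3. M lies on line PX with PM:MX = 1:2 ⇒ M = (1/15, 14/15)
4. K lies on line XV with XK:KV = 1:(-2) ⇒ K = (2/5, 8/5)
2·[AKP] = 3/20, 2·[MXV] = -2/15
[AKP]:[MXV] = 3/20:-2/15 = -9/8

[AKP]:[MXV] = -9/8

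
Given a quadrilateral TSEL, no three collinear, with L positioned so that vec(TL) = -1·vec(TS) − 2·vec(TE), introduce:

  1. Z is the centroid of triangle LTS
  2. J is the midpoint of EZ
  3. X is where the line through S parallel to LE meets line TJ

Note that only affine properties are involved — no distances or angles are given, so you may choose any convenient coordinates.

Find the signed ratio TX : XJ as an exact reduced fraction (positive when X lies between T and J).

TX:XJ = -18/19

Work in coordinates with T = (0, 0), S = (1, 0), E = (0, 1), L = (-1, -2).
1. Z is the centroid of triangle LTS ⇒ Z = (0, -2/3)
2. J is the midpoint of EZ ⇒ J = (0, 1/6)
3. X is where the line through S parallel to LE meets line TJ ⇒ X = (0, -3)
X = T + t·(J−T) with t = -18, so TX:XJ = t:(1−t) = -18:19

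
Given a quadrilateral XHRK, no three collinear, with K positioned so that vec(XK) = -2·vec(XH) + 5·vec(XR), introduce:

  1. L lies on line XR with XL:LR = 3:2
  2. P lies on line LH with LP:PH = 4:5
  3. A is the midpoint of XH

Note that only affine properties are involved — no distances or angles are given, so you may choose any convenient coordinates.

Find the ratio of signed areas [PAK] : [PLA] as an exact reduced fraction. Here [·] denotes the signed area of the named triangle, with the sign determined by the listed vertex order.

[PAK]:[PLA] = -25/6

Work in coordinates with X = (0, 0), H = (1, 0), R = (0, 1), K = (-2, 5).
1. L lies on line XR with XL:LR = 3:2 ⇒ L = (0, 3/5)
2. P lies on line LH with LP:PH = 4:5 ⇒ P = (4/9, 1/3)
3. A is the midpoint of XH ⇒ A = (1/2, 0)
2·[PAK] = -5/9, 2·[PLA] = 2/15
[PAK]:[PLA] = -5/9:2/15 = -25/6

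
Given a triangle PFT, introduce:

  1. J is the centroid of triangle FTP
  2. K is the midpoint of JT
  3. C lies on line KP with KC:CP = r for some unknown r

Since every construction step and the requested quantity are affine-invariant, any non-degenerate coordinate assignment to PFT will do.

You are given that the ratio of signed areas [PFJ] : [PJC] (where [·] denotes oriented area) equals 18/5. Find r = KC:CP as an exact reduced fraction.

Work in coordinates with P = (0, 0), F = (1, 0), T = (0, 1).
1. J is the centroid of triangle FTP ⇒ J = (1/3, 1/3)
2. K is the midpoint of JT ⇒ K = (1/6, 2/3)
3. With KC:CP = r, write λ = r/(r+1) so C = K + λ·(P−K); C is affine-linear in λ
Every point depending on C is an affine combination of C and λ-independent points, so each such coordinate is linear in λ; the λ² term in each signed area is a multiple of (P−K)×(P−K) = 0, so 2·[PFJ] and 2·[PJC] are each linear in λ. Evaluating at λ=0 and λ=1:
  2·[PFJ] = 1/3,   2·[PJC] = -1/6·λ + 1/6
So [PFJ]:[PJC] = (1/3) / (-1/6·λ + 1/6). Setting this equal to 18/5:
  1/3 = 18/5·(-1/6·λ + 1/6)  ⇒  λ = 4/9
Then r = λ/(1−λ) = (4/9)/(5/9) = 4/5. Check: with r = 4/5, C = (5/54, 10/27) and [PFJ]:[PJC] = 18/5 as required.

r = 4/5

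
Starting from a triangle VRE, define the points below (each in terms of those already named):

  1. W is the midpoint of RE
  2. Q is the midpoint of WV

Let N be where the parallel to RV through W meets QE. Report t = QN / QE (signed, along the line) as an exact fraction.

Set V = (0, 0), R = (1, 0), E = (0, 1); any affine frame gives the same invariant.
1. W is the midpoint of RE ⇒ W = (1/2, 1/2)
2. Q is the midpoint of WV ⇒ Q = (1/4, 1/4)
through W parallel to RV: direction (-1, 0); meets QE at N = (1/6, 1/2)
N = Q + t·(E−Q) with t = 1/3

t = 1/3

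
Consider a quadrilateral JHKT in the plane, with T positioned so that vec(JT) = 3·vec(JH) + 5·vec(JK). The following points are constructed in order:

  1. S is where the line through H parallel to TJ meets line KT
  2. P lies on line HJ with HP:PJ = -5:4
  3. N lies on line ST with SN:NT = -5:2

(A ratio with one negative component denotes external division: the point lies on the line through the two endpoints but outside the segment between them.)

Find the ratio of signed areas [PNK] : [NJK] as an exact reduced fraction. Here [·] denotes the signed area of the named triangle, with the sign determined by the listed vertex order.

Work in coordinates with J = (0, 0), H = (1, 0), K = (0, 1), T = (3, 5).
1. S is where the line through H parallel to TJ meets line KT ⇒ S = (8, 35/3)
2. P lies on line HJ with HP:PJ = -5:4 ⇒ P = (-4, 0)
3. N lies on line ST with SN:NT = -5:2 ⇒ N = (-1/3, 5/9)
2·[PNK] = 13/9, 2·[NJK] = 1/3
[PNK]:[NJK] = 13/9:1/3 = 13/3

[PNK]:[NJK] = 13/3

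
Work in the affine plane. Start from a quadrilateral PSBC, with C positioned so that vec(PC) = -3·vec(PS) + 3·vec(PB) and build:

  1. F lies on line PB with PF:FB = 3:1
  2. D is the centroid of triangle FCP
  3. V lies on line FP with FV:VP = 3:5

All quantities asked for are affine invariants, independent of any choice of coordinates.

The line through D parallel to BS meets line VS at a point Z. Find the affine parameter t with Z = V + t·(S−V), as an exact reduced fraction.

Assign P = (0, 0), S = (1, 0), B = (0, 1), C = (-3, 3) — the answer is frame-independent, so this choice is without loss of generality.
1. F lies on line PB with PF:FB = 3:1 ⇒ F = (0, 3/4)
2. D is the centroid of triangle FCP ⇒ D = (-1, 5/4)
3. V lies on line FP with FV:VP = 3:5 ⇒ V = (0, 15/32)
through D parallel to BS: direction (1, -1); meets VS at Z = (-7/17, 45/68)
Z = V + t·(S−V) with t = -7/17

t = -7/17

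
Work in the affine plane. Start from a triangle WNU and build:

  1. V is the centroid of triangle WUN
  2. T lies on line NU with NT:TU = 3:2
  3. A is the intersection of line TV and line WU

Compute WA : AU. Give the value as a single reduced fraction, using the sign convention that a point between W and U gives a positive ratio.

Assign W = (0, 0), N = (1, 0), U = (0, 1) — the answer is frame-independent, so this choice is without loss of generality.
1. V is the centroid of triangle WUN ⇒ V = (1/3, 1/3)
2. T lies on line NU with NT:TU = 3:2 ⇒ T = (2/5, 3/5)
3. A is the intersection of line TV and line WU ⇒ A = (0, -1)
A = W + t·(U−W) with t = -1, so WA:AU = t:(1−t) = -1:2

WA:AU = -1/2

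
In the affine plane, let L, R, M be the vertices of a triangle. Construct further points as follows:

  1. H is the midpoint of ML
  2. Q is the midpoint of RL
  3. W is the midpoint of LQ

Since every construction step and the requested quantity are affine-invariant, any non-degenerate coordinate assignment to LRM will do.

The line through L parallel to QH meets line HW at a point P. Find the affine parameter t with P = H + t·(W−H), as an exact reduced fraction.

t = 2

Set L = (0, 0), R = (1, 0), M = (0, 1); any affine frame gives the same invariant.
1. H is the midpoint of ML ⇒ H = (0, 1/2)
2. Q is the midpoint of RL ⇒ Q = (1/2, 0)
3. W is the midpoint of LQ ⇒ W = (1/4, 0)
through L parallel to QH: direction (-1/2, 1/2); meets HW at P = (1/2, -1/2)
P = H + t·(W−H) with t = 2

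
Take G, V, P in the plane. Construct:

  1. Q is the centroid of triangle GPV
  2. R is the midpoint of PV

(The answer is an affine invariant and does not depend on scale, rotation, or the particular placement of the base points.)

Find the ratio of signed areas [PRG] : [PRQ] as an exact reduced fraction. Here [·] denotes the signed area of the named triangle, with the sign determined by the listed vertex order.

Set G = (0, 0), V = (1, 0), P = (0, 1); any affine frame gives the same invariant.
1. Q is the centroid of triangle GPV ⇒ Q = (1/3, 1/3)
2. R is the midpoint of PV ⇒ R = (1/2, 1/2)
2·[PRG] = -1/2, 2·[PRQ] = -1/6
[PRG]:[PRQ] = -1/2:-1/6 = 3

[PRG]:[PRQ] = 3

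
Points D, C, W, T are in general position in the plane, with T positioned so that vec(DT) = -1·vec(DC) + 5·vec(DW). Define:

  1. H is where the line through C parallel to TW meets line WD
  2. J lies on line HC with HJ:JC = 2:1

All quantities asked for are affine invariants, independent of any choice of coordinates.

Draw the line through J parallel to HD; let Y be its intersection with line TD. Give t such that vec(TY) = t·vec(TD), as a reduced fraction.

Choose coordinates D = (0, 0), C = (1, 0), W = (0, 1), T = (-1, 5).
1. H is where the line through C parallel to TW meets line WD ⇒ H = (0, 4)
2. J lies on line HC with HJ:JC = 2:1 ⇒ J = (2/3, 4/3)
through J parallel to HD: direction (0, -4); meets TD at Y = (2/3, -10/3)
Y = T + t·(D−T) with t = 5/3

t = 5/3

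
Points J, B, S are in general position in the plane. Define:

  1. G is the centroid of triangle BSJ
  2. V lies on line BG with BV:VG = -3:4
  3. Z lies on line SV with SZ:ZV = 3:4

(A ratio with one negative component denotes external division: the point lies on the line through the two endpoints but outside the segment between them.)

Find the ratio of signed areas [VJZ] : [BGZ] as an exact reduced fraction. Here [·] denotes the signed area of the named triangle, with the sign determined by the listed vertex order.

[VJZ]:[BGZ] = 9

Choose coordinates J = (0, 0), B = (1, 0), S = (0, 1).
1. G is the centroid of triangle BSJ ⇒ G = (1/3, 1/3)
2. V lies on line BG with BV:VG = -3:4 ⇒ V = (3, -1)
3. Z lies on line SV with SZ:ZV = 3:4 ⇒ Z = (9/7, 1/7)
2·[VJZ] = -12/7, 2·[BGZ] = -4/21
[VJZ]:[BGZ] = -12/7:-4/21 = 9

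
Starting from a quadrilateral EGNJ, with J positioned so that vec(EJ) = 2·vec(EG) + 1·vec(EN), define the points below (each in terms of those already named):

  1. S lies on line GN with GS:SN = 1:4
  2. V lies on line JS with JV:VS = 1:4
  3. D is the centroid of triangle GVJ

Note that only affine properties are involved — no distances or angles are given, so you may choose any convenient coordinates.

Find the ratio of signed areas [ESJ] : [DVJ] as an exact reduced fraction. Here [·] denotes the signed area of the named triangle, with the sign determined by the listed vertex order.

[ESJ]:[DVJ] = -15

Assign E = (0, 0), G = (1, 0), N = (0, 1), J = (2, 1) — the answer is frame-independent, so this choice is without loss of generality.
1. S lies on line GN with GS:SN = 1:4 ⇒ S = (4/5, 1/5)
2. V lies on line JS with JV:VS = 1:4 ⇒ V = (44/25, 21/25)
3. D is the centroid of triangle GVJ ⇒ D = (119/75, 46/75)
2·[ESJ] = 2/5, 2·[DVJ] = -2/75
[ESJ]:[DVJ] = 2/5:-2/75 = -15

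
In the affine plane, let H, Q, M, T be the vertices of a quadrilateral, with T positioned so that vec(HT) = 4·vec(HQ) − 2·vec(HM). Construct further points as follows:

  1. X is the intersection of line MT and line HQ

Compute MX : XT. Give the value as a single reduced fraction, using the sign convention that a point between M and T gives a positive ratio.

Assign H = (0, 0), Q = (1, 0), M = (0, 1), T = (4, -2) — the answer is frame-independent, so this choice is without loss of generality.
1. X is the intersection of line MT and line HQ ⇒ X = (4/3, 0)
X = M + t·(T−M) with t = 1/3, so MX:XT = t:(1−t) = 1/3:2/3

MX:XT = 1/2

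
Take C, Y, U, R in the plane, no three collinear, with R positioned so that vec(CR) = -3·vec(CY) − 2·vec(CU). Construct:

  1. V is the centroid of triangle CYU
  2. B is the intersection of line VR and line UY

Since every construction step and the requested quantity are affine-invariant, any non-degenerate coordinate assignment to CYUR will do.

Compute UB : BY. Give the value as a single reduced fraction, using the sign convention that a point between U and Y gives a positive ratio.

Assign C = (0, 0), Y = (1, 0), U = (0, 1), R = (-3, -2) — the answer is frame-independent, so this choice is without loss of generality.
1. V is the centroid of triangle CYU ⇒ V = (1/3, 1/3)
2. B is the intersection of line VR and line UY ⇒ B = (9/17, 8/17)
B = U + t·(Y−U) with t = 9/17, so UB:BY = t:(1−t) = 9/17:8/17

UB:BY = 9/8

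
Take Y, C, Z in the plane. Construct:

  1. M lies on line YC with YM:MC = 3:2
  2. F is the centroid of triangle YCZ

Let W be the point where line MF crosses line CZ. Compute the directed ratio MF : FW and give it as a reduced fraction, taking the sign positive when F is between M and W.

MF:FW = 1/5

Set Y = (0, 0), C = (1, 0), Z = (0, 1); any affine frame gives the same invariant.
1. M lies on line YC with YM:MC = 3:2 ⇒ M = (3/5, 0)
2. F is the centroid of triangle YCZ ⇒ F = (1/3, 1/3)
line MF meets CZ at W = (-1, 2)
F = M + t·(W−M) with t = 1/6, so MF:FW = 1/6:5/6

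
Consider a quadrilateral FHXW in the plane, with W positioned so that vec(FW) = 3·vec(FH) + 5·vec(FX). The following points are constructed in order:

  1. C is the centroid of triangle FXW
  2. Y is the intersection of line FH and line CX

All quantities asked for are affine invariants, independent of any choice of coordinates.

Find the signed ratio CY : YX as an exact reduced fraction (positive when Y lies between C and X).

CY:YX = -2

Assign F = (0, 0), H = (1, 0), X = (0, 1), W = (3, 5) — the answer is frame-independent, so this choice is without loss of generality.
1. C is the centroid of triangle FXW ⇒ C = (1, 2)
2. Y is the intersection of line FH and line CX ⇒ Y = (-1, 0)
Y = C + t·(X−C) with t = 2, so CY:YX = t:(1−t) = 2:-1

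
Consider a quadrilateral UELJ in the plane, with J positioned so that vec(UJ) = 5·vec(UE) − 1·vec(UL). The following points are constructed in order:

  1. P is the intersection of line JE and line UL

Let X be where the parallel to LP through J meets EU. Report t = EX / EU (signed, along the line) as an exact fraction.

t = -4

Choose coordinates U = (0, 0), E = (1, 0), L = (0, 1), J = (5, -1).
1. P is the intersection of line JE and line UL ⇒ P = (0, 1/4)
through J parallel to LP: direction (0, -3/4); meets EU at X = (5, 0)
X = E + t·(U−E) with t = -4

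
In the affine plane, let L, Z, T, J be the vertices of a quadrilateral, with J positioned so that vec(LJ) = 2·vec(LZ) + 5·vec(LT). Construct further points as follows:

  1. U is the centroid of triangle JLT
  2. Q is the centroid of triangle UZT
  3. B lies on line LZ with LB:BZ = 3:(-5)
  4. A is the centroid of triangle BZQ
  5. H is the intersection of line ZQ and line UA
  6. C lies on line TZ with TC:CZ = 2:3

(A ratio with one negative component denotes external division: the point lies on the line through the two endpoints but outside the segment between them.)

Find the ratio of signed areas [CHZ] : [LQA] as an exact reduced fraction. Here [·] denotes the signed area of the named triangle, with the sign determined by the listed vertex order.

[CHZ]:[LQA] = -8/3

Choose coordinates L = (0, 0), Z = (1, 0), T = (0, 1), J = (2, 5).
1. U is the centroid of triangle JLT ⇒ U = (2/3, 2)
2. Q is the centroid of triangle UZT ⇒ Q = (5/9, 1)
3. B lies on line LZ with LB:BZ = 3:(-5) ⇒ B = (-3/2, 0)
4. A is the centroid of triangle BZQ ⇒ A = (1/54, 1/3)
5. H is the intersection of line ZQ and line UA ⇒ H = (11/27, 4/3)
6. C lies on line TZ with TC:CZ = 2:3 ⇒ C = (2/5, 3/5)
2·[CHZ] = -4/9, 2·[LQA] = 1/6
[CHZ]:[LQA] = -4/9:1/6 = -8/3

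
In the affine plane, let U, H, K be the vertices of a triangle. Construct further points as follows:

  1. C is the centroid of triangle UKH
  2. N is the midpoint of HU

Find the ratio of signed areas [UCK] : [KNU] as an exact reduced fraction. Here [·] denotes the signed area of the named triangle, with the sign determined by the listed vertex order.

Choose coordinates U = (0, 0), H = (1, 0), K = (0, 1).
1. C is the centroid of triangle UKH ⇒ C = (1/3, 1/3)
2. N is the midpoint of HU ⇒ N = (1/2, 0)
2·[UCK] = 1/3, 2·[KNU] = -1/2
[UCK]:[KNU] = 1/3:-1/2 = -2/3

[UCK]:[KNU] = -2/3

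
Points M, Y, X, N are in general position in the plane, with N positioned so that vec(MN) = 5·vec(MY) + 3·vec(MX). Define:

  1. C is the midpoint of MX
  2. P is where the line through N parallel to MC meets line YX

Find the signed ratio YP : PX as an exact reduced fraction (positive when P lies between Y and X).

Work in coordinates with M = (0, 0), Y = (1, 0), X = (0, 1), N = (5, 3).
1. C is the midpoint of MX ⇒ C = (0, 1/2)
2. P is where the line through N parallel to MC meets line YX ⇒ P = (5, -4)
P = Y + t·(X−Y) with t = -4, so YP:PX = t:(1−t) = -4:5

YP:PX = -4/5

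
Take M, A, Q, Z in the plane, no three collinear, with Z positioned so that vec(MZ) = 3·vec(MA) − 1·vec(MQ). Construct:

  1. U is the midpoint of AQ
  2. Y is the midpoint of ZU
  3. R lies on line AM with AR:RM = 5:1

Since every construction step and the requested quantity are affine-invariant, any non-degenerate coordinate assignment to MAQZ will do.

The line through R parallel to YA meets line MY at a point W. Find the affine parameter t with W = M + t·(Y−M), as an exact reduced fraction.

Set M = (0, 0), A = (1, 0), Q = (0, 1), Z = (3, -1); any affine frame gives the same invariant.
1. U is the midpoint of AQ ⇒ U = (1/2, 1/2)
2. Y is the midpoint of ZU ⇒ Y = (7/4, -1/4)
3. R lies on line AM with AR:RM = 5:1 ⇒ R = (1/6, 0)
through R parallel to YA: direction (-3/4, 1/4); meets MY at W = (7/24, -1/24)
W = M + t·(Y−M) with t = 1/6

t = 1/6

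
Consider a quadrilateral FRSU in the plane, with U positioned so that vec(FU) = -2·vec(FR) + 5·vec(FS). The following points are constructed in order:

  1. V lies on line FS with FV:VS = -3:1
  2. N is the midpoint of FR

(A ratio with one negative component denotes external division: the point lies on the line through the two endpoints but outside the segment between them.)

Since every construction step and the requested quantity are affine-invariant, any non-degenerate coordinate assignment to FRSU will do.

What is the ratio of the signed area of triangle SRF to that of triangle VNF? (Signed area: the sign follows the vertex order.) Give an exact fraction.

[SRF]:[VNF] = 4/3

Work in coordinates with F = (0, 0), R = (1, 0), S = (0, 1), U = (-2, 5).
1. V lies on line FS with FV:VS = -3:1 ⇒ V = (0, 3/2)
2. N is the midpoint of FR ⇒ N = (1/2, 0)
2·[SRF] = -1, 2·[VNF] = -3/4
[SRF]:[VNF] = -1:-3/4 = 4/3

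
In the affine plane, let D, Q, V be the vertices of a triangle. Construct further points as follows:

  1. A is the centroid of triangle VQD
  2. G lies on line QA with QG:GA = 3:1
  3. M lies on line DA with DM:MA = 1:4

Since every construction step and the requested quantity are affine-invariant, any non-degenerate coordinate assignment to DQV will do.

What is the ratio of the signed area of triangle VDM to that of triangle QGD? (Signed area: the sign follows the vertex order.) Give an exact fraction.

[VDM]:[QGD] = 4/15

Set D = (0, 0), Q = (1, 0), V = (0, 1); any affine frame gives the same invariant.
1. A is the centroid of triangle VQD ⇒ A = (1/3, 1/3)
2. G lies on line QA with QG:GA = 3:1 ⇒ G = (1/2, 1/4)
3. M lies on line DA with DM:MA = 1:4 ⇒ M = (1/15, 1/15)
2·[VDM] = 1/15, 2·[QGD] = 1/4
[VDM]:[QGD] = 1/15:1/4 = 4/15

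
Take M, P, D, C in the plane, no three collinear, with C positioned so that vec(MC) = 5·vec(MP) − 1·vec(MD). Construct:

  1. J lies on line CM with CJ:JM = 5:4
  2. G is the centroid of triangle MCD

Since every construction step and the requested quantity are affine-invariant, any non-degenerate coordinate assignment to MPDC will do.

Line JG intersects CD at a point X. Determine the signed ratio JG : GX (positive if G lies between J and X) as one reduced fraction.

Set M = (0, 0), P = (1, 0), D = (0, 1), C = (5, -1); any affine frame gives the same invariant.
1. J lies on line CM with CJ:JM = 5:4 ⇒ J = (20/9, -4/9)
2. G is the centroid of triangle MCD ⇒ G = (5/3, 0)
line JG meets CD at X = (5/6, 2/3)
G = J + t·(X−J) with t = 2/5, so JG:GX = 2/5:3/5

JG:GX = 2/3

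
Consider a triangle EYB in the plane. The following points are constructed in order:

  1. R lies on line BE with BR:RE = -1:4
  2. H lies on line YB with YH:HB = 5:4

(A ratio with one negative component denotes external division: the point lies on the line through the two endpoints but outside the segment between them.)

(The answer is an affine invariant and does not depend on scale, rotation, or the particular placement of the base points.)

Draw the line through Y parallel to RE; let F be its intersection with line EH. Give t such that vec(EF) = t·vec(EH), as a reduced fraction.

Set E = (0, 0), Y = (1, 0), B = (0, 1); any affine frame gives the same invariant.
1. R lies on line BE with BR:RE = -1:4 ⇒ R = (0, 4/3)
2. H lies on line YB with YH:HB = 5:4 ⇒ H = (4/9, 5/9)
through Y parallel to RE: direction (0, -4/3); meets EH at F = (1, 5/4)
F = E + t·(H−E) with t = 9/4

t = 9/4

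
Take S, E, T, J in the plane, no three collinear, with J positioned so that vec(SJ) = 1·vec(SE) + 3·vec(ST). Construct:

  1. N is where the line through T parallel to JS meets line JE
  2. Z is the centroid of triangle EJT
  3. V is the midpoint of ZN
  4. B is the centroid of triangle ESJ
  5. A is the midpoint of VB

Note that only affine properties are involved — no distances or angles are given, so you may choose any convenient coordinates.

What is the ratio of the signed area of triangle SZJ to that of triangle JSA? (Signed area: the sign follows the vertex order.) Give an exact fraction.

[SZJ]:[JSA] = 8/5

Assign S = (0, 0), E = (1, 0), T = (0, 1), J = (1, 3) — the answer is frame-independent, so this choice is without loss of generality.
1. N is where the line through T parallel to JS meets line JE ⇒ N = (1, 4)
2. Z is the centroid of triangle EJT ⇒ Z = (2/3, 4/3)
3. V is the midpoint of ZN ⇒ V = (5/6, 8/3)
4. B is the centroid of triangle ESJ ⇒ B = (2/3, 1)
5. A is the midpoint of VB ⇒ A = (3/4, 11/6)
2·[SZJ] = 2/3, 2·[JSA] = 5/12
[SZJ]:[JSA] = 2/3:5/12 = 8/5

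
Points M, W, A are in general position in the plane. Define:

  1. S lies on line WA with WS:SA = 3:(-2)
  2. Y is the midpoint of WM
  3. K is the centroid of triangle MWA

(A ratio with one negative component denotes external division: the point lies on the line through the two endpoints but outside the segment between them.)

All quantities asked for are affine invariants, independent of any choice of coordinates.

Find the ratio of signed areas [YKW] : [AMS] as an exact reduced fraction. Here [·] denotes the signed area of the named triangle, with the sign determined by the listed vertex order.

[YKW]:[AMS] = 1/12

Work in coordinates with M = (0, 0), W = (1, 0), A = (0, 1).
1. S lies on line WA with WS:SA = 3:(-2) ⇒ S = (-2, 3)
2. Y is the midpoint of WM ⇒ Y = (1/2, 0)
3. K is the centroid of triangle MWA ⇒ K = (1/3, 1/3)
2·[YKW] = -1/6, 2·[AMS] = -2
[YKW]:[AMS] = -1/6:-2 = 1/12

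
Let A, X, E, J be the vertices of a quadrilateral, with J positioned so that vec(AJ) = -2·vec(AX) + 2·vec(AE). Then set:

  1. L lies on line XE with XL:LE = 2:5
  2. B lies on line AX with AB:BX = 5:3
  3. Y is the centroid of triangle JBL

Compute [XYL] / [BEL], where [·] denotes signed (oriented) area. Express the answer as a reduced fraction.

[XYL]:[BEL] = 22/45

Choose coordinates A = (0, 0), X = (1, 0), E = (0, 1), J = (-2, 2).
1. L lies on line XE with XL:LE = 2:5 ⇒ L = (5/7, 2/7)
2. B lies on line AX with AB:BX = 5:3 ⇒ B = (5/8, 0)
3. Y is the centroid of triangle JBL ⇒ Y = (-37/168, 16/21)
2·[XYL] = -11/84, 2·[BEL] = -15/56
[XYL]:[BEL] = -11/84:-15/56 = 22/45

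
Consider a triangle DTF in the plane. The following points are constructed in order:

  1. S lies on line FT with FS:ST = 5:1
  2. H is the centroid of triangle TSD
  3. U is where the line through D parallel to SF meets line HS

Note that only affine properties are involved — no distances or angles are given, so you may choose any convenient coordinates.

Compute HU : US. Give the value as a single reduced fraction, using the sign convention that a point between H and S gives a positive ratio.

HU:US = -2/3

Work in coordinates with D = (0, 0), T = (1, 0), F = (0, 1).
1. S lies on line FT with FS:ST = 5:1 ⇒ S = (5/6, 1/6)
2. H is the centroid of triangle TSD ⇒ H = (11/18, 1/18)
3. U is where the line through D parallel to SF meets line HS ⇒ U = (1/6, -1/6)
U = H + t·(S−H) with t = -2, so HU:US = t:(1−t) = -2:3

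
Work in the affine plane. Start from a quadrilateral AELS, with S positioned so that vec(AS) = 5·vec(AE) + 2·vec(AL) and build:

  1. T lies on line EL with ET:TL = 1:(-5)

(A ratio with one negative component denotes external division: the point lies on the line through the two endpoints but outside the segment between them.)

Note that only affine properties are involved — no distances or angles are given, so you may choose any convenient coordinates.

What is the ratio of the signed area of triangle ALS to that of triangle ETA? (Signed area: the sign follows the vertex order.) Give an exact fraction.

Set A = (0, 0), E = (1, 0), L = (0, 1), S = (5, 2); any affine frame gives the same invariant.
1. T lies on line EL with ET:TL = 1:(-5) ⇒ T = (5/4, -1/4)
2·[ALS] = -5, 2·[ETA] = -1/4
[ALS]:[ETA] = -5:-1/4 = 20

[ALS]:[ETA] = 20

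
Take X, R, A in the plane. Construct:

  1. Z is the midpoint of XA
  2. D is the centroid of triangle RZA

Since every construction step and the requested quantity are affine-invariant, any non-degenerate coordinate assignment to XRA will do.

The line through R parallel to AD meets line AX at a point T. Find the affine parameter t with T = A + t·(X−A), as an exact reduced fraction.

t = -1/2

Set X = (0, 0), R = (1, 0), A = (0, 1); any affine frame gives the same invariant.
1. Z is the midpoint of XA ⇒ Z = (0, 1/2)
2. D is the centroid of triangle RZA ⇒ D = (1/3, 1/2)
through R parallel to AD: direction (1/3, -1/2); meets AX at T = (0, 3/2)
T = A + t·(X−A) with t = -1/2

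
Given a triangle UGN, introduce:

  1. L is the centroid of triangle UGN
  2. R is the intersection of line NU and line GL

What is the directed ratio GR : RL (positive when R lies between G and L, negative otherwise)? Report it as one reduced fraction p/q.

GR:RL = -3

Assign U = (0, 0), G = (1, 0), N = (0, 1) — the answer is frame-independent, so this choice is without loss of generality.
1. L is the centroid of triangle UGN ⇒ L = (1/3, 1/3)
2. R is the intersection of line NU and line GL ⇒ R = (0, 1/2)
R = G + t·(L−G) with t = 3/2, so GR:RL = t:(1−t) = 3/2:-1/2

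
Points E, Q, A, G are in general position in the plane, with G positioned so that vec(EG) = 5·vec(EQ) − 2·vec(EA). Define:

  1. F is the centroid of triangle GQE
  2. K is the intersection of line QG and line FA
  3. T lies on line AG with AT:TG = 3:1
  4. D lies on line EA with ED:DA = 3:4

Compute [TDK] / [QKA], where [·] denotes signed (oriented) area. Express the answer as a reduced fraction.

Work in coordinates with E = (0, 0), Q = (1, 0), A = (0, 1), G = (5, -2).
1. F is the centroid of triangle GQE ⇒ F = (2, -2/3)
2. K is the intersection of line QG and line FA ⇒ K = (3/2, -1/4)
3. T lies on line AG with AT:TG = 3:1 ⇒ T = (15/4, -5/4)
4. D lies on line EA with ED:DA = 3:4 ⇒ D = (0, 3/7)
2·[TDK] = 3/112, 2·[QKA] = 1/4
[TDK]:[QKA] = 3/112:1/4 = 3/28

[TDK]:[QKA] = 3/28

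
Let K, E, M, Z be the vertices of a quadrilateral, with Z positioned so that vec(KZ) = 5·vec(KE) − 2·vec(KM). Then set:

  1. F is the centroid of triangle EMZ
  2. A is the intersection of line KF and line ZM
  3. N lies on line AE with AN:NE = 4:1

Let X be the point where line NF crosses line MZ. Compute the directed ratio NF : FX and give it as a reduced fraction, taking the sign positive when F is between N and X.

NF:FX = 7/5

Set K = (0, 0), E = (1, 0), M = (0, 1), Z = (5, -2); any affine frame gives the same invariant.
1. F is the centroid of triangle EMZ ⇒ F = (2, -1/3)
2. A is the intersection of line KF and line ZM ⇒ A = (30/13, -5/13)
3. N lies on line AE with AN:NE = 4:1 ⇒ N = (82/65, -1/13)
line NF meets MZ at X = (230/91, -47/91)
F = N + t·(X−N) with t = 7/12, so NF:FX = 7/12:5/12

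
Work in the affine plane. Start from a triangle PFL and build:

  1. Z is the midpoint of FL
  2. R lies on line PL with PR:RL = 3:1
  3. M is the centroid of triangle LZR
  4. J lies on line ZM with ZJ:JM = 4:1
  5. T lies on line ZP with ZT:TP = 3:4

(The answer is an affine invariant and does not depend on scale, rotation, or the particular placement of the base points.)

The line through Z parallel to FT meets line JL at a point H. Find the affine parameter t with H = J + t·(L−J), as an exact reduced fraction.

t = -14/31

Set P = (0, 0), F = (1, 0), L = (0, 1); any affine frame gives the same invariant.
1. Z is the midpoint of FL ⇒ Z = (1/2, 1/2)
2. R lies on line PL with PR:RL = 3:1 ⇒ R = (0, 3/4)
3. M is the centroid of triangle LZR ⇒ M = (1/6, 3/4)
4. J lies on line ZM with ZJ:JM = 4:1 ⇒ J = (7/30, 7/10)
5. T lies on line ZP with ZT:TP = 3:4 ⇒ T = (2/7, 2/7)
through Z parallel to FT: direction (-5/7, 2/7); meets JL at H = (21/62, 35/62)
H = J + t·(L−J) with t = -14/31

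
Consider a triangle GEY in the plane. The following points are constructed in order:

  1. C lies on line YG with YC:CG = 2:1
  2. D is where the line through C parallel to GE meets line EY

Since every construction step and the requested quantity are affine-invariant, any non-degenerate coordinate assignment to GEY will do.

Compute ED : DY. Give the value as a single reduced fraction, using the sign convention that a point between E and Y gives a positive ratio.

ED:DY = 1/2

Choose coordinates G = (0, 0), E = (1, 0), Y = (0, 1).
1. C lies on line YG with YC:CG = 2:1 ⇒ C = (0, 1/3)
2. D is where the line through C parallel to GE meets line EY ⇒ D = (2/3, 1/3)
D = E + t·(Y−E) with t = 1/3, so ED:DY = t:(1−t) = 1/3:2/3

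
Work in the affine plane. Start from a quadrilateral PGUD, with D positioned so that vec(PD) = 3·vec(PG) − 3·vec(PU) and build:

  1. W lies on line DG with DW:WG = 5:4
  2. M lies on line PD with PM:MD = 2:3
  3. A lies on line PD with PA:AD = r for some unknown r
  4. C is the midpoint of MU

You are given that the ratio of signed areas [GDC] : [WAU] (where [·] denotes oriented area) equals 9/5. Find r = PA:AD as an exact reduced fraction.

r = 5

Assign P = (0, 0), G = (1, 0), U = (0, 1), D = (3, -3) — the answer is frame-independent, so this choice is without loss of generality.
1. W lies on line DG with DW:WG = 5:4 ⇒ W = (17/9, -4/3)
2. M lies on line PD with PM:MD = 2:3 ⇒ M = (6/5, -6/5)
3. With PA:AD = r, write λ = r/(r+1) so A = P + λ·(D−P); A is affine-linear in λ
4. C is the midpoint of MU ⇒ C = (3/5, -1/10)
Every point depending on A is an affine combination of A and λ-independent points, so each such coordinate is linear in λ; the λ² term in each signed area is a multiple of (D−P)×(D−P) = 0, so 2·[GDC] and 2·[WAU] are each linear in λ. Evaluating at λ=0 and λ=1:
  2·[GDC] = -7/5,   2·[WAU] = 4/3·λ − 17/9
So [GDC]:[WAU] = (-7/5) / (4/3·λ − 17/9). Setting this equal to 9/5:
  -7/5 = 9/5·(4/3·λ − 17/9)  ⇒  λ = 5/6
Then r = λ/(1−λ) = (5/6)/(1/6) = 5. Check: with r = 5, A = (5/2, -5/2) and [GDC]:[WAU] = 9/5 as required.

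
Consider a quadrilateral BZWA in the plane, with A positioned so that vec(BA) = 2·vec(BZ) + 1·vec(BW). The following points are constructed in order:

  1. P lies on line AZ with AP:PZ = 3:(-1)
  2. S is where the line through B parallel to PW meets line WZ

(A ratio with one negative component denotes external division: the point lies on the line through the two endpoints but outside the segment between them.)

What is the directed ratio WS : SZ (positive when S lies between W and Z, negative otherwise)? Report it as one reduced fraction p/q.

WS:SZ = -1/3

Assign B = (0, 0), Z = (1, 0), W = (0, 1), A = (2, 1) — the answer is frame-independent, so this choice is without loss of generality.
1. P lies on line AZ with AP:PZ = 3:(-1) ⇒ P = (1/2, -1/2)
2. S is where the line through B parallel to PW meets line WZ ⇒ S = (-1/2, 3/2)
S = W + t·(Z−W) with t = -1/2, so WS:SZ = t:(1−t) = -1/2:3/2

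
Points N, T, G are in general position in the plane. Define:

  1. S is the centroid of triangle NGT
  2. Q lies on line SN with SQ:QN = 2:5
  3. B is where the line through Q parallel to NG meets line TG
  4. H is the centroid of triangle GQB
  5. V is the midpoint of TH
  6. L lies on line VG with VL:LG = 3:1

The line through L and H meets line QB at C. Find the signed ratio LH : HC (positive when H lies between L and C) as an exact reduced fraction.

LH:HC = 7/40

Choose coordinates N = (0, 0), T = (1, 0), G = (0, 1).
1. S is the centroid of triangle NGT ⇒ S = (1/3, 1/3)
2. Q lies on line SN with SQ:QN = 2:5 ⇒ Q = (5/21, 5/21)
3. B is where the line through Q parallel to NG meets line TG ⇒ B = (5/21, 16/21)
4. H is the centroid of triangle GQB ⇒ H = (10/63, 2/3)
5. V is the midpoint of TH ⇒ V = (73/126, 1/3)
6. L lies on line VG with VL:LG = 3:1 ⇒ L = (73/504, 5/6)
line LH meets QB at C = (5/21, -2/7)
H = L + t·(C−L) with t = 7/47, so LH:HC = 7/47:40/47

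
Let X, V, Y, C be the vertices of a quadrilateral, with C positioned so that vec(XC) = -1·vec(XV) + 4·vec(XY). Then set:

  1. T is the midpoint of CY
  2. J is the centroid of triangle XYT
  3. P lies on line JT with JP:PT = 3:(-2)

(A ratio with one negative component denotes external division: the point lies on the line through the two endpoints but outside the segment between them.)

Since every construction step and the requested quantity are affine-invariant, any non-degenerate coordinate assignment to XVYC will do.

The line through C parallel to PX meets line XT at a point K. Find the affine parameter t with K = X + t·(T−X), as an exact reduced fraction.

Set X = (0, 0), V = (1, 0), Y = (0, 1), C = (-1, 4); any affine frame gives the same invariant.
1. T is the midpoint of CY ⇒ T = (-1/2, 5/2)
2. J is the centroid of triangle XYT ⇒ J = (-1/6, 7/6)
3. P lies on line JT with JP:PT = 3:(-2) ⇒ P = (-7/6, 31/6)
through C parallel to PX: direction (7/6, -31/6); meets XT at K = (3/4, -15/4)
K = X + t·(T−X) with t = -3/2

t = -3/2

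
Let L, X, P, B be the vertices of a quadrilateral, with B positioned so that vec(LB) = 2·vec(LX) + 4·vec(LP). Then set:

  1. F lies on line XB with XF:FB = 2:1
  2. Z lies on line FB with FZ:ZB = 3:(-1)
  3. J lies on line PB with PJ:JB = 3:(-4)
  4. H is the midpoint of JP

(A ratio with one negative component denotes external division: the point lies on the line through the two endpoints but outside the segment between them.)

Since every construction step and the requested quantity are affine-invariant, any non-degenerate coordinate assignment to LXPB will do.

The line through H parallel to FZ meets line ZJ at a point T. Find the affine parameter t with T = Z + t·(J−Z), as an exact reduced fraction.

t = 5/8

Assign L = (0, 0), X = (1, 0), P = (0, 1), B = (2, 4) — the answer is frame-independent, so this choice is without loss of generality.
1. F lies on line XB with XF:FB = 2:1 ⇒ F = (5/3, 8/3)
2. Z lies on line FB with FZ:ZB = 3:(-1) ⇒ Z = (13/6, 14/3)
3. J lies on line PB with PJ:JB = 3:(-4) ⇒ J = (-6, -8)
4. H is the midpoint of JP ⇒ H = (-3, -7/2)
through H parallel to FZ: direction (1/2, 2); meets ZJ at T = (-47/16, -13/4)
T = Z + t·(J−Z) with t = 5/8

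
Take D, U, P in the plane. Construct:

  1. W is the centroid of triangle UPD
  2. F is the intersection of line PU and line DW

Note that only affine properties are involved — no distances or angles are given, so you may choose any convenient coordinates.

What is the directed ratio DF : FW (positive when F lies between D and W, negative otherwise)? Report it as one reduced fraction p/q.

DF:FW = -3

Assign D = (0, 0), U = (1, 0), P = (0, 1) — the answer is frame-independent, so this choice is without loss of generality.
1. W is the centroid of triangle UPD ⇒ W = (1/3, 1/3)
2. F is the intersection of line PU and line DW ⇒ F = (1/2, 1/2)
F = D + t·(W−D) with t = 3/2, so DF:FW = t:(1−t) = 3/2:-1/2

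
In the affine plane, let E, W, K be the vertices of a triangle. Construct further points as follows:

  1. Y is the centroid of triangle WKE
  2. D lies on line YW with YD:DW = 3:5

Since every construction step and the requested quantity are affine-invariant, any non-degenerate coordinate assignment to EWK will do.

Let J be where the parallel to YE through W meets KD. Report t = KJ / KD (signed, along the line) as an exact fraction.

Choose coordinates E = (0, 0), W = (1, 0), K = (0, 1).
1. Y is the centroid of triangle WKE ⇒ Y = (1/3, 1/3)
2. D lies on line YW with YD:DW = 3:5 ⇒ D = (7/12, 5/24)
through W parallel to YE: direction (-1/3, -1/3); meets KD at J = (28/33, -5/33)
J = K + t·(D−K) with t = 16/11

t = 16/11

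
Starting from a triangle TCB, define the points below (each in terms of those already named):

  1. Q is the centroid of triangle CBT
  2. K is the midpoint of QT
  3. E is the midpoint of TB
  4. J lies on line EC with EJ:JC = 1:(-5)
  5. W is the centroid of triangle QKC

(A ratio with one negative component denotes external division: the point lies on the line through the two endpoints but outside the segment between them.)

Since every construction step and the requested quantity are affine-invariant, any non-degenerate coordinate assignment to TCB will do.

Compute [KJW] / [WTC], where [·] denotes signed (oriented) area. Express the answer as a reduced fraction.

[KJW]:[WTC] = -11/12

Choose coordinates T = (0, 0), C = (1, 0), B = (0, 1).
1. Q is the centroid of triangle CBT ⇒ Q = (1/3, 1/3)
2. K is the midpoint of QT ⇒ K = (1/6, 1/6)
3. E is the midpoint of TB ⇒ E = (0, 1/2)
4. J lies on line EC with EJ:JC = 1:(-5) ⇒ J = (-1/4, 5/8)
5. W is the centroid of triangle QKC ⇒ W = (1/2, 1/6)
2·[KJW] = -11/72, 2·[WTC] = 1/6
[KJW]:[WTC] = -11/72:1/6 = -11/12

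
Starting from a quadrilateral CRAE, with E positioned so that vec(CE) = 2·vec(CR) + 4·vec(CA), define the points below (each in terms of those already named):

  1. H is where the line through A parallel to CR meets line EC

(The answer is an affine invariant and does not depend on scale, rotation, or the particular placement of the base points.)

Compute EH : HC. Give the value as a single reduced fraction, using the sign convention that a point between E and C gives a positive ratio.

EH:HC = 3

Assign C = (0, 0), R = (1, 0), A = (0, 1), E = (2, 4) — the answer is frame-independent, so this choice is without loss of generality.
1. H is where the line through A parallel to CR meets line EC ⇒ H = (1/2, 1)
H = E + t·(C−E) with t = 3/4, so EH:HC = t:(1−t) = 3/4:1/4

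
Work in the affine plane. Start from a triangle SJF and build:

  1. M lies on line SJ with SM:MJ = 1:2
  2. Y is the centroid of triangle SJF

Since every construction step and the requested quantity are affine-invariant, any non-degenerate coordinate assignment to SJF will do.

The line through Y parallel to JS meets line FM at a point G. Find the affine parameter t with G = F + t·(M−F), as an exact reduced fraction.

t = 2/3

Set S = (0, 0), J = (1, 0), F = (0, 1); any affine frame gives the same invariant.
1. M lies on line SJ with SM:MJ = 1:2 ⇒ M = (1/3, 0)
2. Y is the centroid of triangle SJF ⇒ Y = (1/3, 1/3)
through Y parallel to JS: direction (-1, 0); meets FM at G = (2/9, 1/3)
G = F + t·(M−F) with t = 2/3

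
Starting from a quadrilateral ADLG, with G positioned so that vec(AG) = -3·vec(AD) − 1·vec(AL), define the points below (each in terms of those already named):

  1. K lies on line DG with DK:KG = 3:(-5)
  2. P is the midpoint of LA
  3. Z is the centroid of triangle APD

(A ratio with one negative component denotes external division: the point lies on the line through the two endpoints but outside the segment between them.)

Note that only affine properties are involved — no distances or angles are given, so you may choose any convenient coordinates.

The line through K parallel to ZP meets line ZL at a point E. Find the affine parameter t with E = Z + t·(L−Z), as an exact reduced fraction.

Work in coordinates with A = (0, 0), D = (1, 0), L = (0, 1), G = (-3, -1).
1. K lies on line DG with DK:KG = 3:(-5) ⇒ K = (7, 3/2)
2. P is the midpoint of LA ⇒ P = (0, 1/2)
3. Z is the centroid of triangle APD ⇒ Z = (1/3, 1/6)
through K parallel to ZP: direction (-1/3, 1/3); meets ZL at E = (-5, 27/2)
E = Z + t·(L−Z) with t = 16

t = 16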